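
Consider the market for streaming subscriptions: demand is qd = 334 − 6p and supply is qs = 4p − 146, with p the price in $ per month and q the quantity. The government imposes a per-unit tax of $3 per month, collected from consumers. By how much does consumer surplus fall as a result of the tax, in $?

Before the tax: set 334 − 6p = 4p − 146 → p* = $48, q* = 46.
With the tax collected from consumers, demand (in seller-price terms) shifts: qd = 334 − 6(p + 3).
New equilibrium: consumers pay $49.2, producers receive $46.2, q = 38.8. (Wedge: pb − ps = 3.)
ΔCS is the trapezoid between Q = 38.8 and Q = 46 of height $1.2: ½ · (46 + 38.8) · 1.2 = $50.88.

Consumer surplus falls by $50.88.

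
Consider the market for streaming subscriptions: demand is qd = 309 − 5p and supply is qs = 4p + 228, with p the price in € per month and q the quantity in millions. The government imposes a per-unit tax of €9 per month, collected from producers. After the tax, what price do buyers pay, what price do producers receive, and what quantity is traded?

Without the tax, 309 − 5p = 4p + 228 gives 9p = 81, so p* = €9 and q* = 264.
With the tax collected from producers, supply shifts: qs = 4(p − 9) + 228.
Solving gives q = 244 with buyers paying €13 and producers receiving €4 (the €9 wedge).

Buyers pay €13; producers receive €4; quantity = 244.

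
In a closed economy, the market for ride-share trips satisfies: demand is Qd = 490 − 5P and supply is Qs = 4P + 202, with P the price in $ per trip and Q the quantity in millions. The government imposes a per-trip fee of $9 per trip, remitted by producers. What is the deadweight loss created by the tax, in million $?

Before the tax: set 490 − 5P = 4P + 202 → P* = $32, Q* = 330.
With the tax collected from producers, supply shifts: Qs = 4(P − 9) + 202.
New equilibrium: buyers pay $36, producers receive $27, Q = 310. (Wedge: Pb − Ps = 9.)
Quantity falls by |ΔQ| = |330 − 310| = 20.
DWL = ½ · t · |ΔQ| = ½ · 9 · 20 = $90.

Deadweight loss = $90 million.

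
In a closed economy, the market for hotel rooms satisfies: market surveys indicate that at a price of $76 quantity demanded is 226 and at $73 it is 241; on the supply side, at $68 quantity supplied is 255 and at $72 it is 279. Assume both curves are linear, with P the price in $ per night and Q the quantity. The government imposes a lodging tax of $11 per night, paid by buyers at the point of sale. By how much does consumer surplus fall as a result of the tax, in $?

Consumer surplus falls by $1476.

Demand slope: (241 − 226)/(73 − 76) = -5, so Qd = 606 − 5P.
Supply slope: (279 − 255)/(72 − 68) = 6, so Qs = 6P − 153.
Before the tax: set 606 − 5P = 6P − 153 → P* = $69, Q* = 261.
With the tax collected from buyers, demand (in seller-price terms) shifts: Qd = 606 − 5(P + 11).
Solving gives Q = 231 with buyers paying $75 and producers receiving $64 (the $11 wedge).
ΔCS is the trapezoid between Q = 231 and Q = 261 of height $6: ½ · (261 + 231) · 6 = $1476.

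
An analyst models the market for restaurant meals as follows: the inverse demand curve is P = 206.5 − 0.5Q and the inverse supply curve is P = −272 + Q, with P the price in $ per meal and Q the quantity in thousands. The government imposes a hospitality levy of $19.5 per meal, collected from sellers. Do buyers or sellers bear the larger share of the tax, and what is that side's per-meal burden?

Sellers bear the larger share: $13 per meal.

Inverting to Q(P) form: Qd = 413 − 2P; Qs = P + 272.
Before the tax: set 413 − 2P = P + 272 → P* = $47, Q* = 319.
With the tax collected from sellers, supply shifts: Qs = (P − 19.5) + 272.
New equilibrium: buyers pay $53.5, sellers receive $34, Q = 306. (Wedge: Pb − Ps = 19.5.)
Per-meal burden: buyers $6.5, sellers $13.
Sellers take the larger share because supply is less price-elastic here (demand slope 2 vs supply slope 1).
The less price-elastic side of the market bears the larger share of a per-unit tax.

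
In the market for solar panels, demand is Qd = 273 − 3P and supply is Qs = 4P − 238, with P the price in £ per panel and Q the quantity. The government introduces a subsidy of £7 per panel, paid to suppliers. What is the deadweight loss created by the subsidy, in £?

Before the subsidy: set 273 − 3P = 4P − 238 → P* = £73, Q* = 54.
With a per-unit subsidy paid to suppliers, each receives P + 7 per unit sold, so supply becomes Qs = 4(P + 7) − 238.
New equilibrium: buyers pay £69, suppliers receive £76, Q = 66. (Wedge: Pb − Ps = −7.)
Quantity rises by |ΔQ| = |54 − 66| = 12.
DWL = ½ · t · |ΔQ| = ½ · 7 · 12 = £42.

Deadweight loss = £42.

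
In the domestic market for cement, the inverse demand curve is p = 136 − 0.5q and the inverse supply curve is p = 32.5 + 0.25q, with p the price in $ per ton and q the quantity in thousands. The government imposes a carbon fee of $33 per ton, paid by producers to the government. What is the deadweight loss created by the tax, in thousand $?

Deadweight loss = $726 thousand.

Rewrite in direct form: qd = 272 − 2p and qs = 4p − 130.
Before the tax: set 272 − 2p = 4p − 130 → p* = $67, q* = 138.
With the tax collected from producers, supply shifts: qs = 4(p − 33) − 130.
Solving gives q = 94 with consumers paying $89 and producers receiving $56 (the $33 wedge).
Quantity falls by |ΔQ| = |138 − 94| = 44.
DWL = ½ · t · |ΔQ| = ½ · 33 · 44 = $726.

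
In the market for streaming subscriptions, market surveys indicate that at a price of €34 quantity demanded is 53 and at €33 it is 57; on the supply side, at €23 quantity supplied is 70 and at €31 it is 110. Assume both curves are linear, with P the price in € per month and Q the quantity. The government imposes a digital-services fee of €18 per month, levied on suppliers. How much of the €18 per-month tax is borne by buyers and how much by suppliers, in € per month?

Demand slope: (57 − 53)/(33 − 34) = -4, so Qd = 189 − 4P.
Supply slope: (110 − 70)/(31 − 23) = 5, so Qs = 5P − 45.
Without the tax, 189 − 4P = 5P − 45 gives 9P = 234, so P* = €26 and Q* = 85.
With the tax collected from suppliers, supply shifts: Qs = 5(P − 18) − 45.
New equilibrium: buyers pay €36, suppliers receive €18, Q = 45. (Wedge: Pb − Ps = 18.)
Burden on buyers: €10; on suppliers: €8. (They sum to €18.)

Buyers bear €10 per month; suppliers bear €8 per month.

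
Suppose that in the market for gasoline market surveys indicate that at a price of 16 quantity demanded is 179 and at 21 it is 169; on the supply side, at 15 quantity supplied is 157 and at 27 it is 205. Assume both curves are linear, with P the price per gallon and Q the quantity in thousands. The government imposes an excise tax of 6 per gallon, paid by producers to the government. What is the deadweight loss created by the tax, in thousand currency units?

Demand slope: (169 − 179)/(21 − 16) = -2, so Qd = 211 − 2P.
Supply slope: (205 − 157)/(27 − 15) = 4, so Qs = 4P + 97.
Before the tax: set 211 − 2P = 4P + 97 → P* = 19, Q* = 173.
With the tax collected from producers, supply shifts: Qs = 4(P − 6) + 97.
Solving gives Q = 165 with buyers paying 23 and producers receiving 17 (the 6 wedge).
Quantity falls by |ΔQ| = |173 − 165| = 8.
DWL = ½ · t · |ΔQ| = ½ · 6 · 8 = 24.

Deadweight loss = 24 thousand.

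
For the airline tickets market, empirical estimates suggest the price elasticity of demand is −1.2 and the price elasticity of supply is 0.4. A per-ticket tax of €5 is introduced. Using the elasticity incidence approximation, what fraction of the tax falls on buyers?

Incidence ratio: buyers' share ≈ εs / (εs + |εd|) = 0.4 / (0.4 + 1.2) = 0.25.
Supply is the less elastic side, so buyers bear the smaller share.

Buyers' share ≈ 0.25.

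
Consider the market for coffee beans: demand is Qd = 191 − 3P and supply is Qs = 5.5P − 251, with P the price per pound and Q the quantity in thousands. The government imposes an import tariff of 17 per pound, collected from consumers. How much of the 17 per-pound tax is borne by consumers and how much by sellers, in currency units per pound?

Before the tax: set 191 − 3P = 5.5P − 251 → P* = 52, Q* = 35.
With the tax collected from consumers, demand (in seller-price terms) shifts: Qd = 191 − 3(P + 17).
New equilibrium: consumers pay 63, sellers receive 46, Q = 2. (Wedge: Pb − Ps = 17.)
Burden on consumers: 11; on sellers: 6. (They sum to 17.)

Consumers bear 11 per pound; sellers bear 6 per pound.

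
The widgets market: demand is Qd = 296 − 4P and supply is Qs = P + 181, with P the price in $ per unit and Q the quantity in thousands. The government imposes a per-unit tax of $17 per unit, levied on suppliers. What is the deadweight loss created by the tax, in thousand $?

Deadweight loss = $115.6 thousand.

Without the tax, 296 − 4P = P + 181 gives 5P = 115, so P* = $23 and Q* = 204.
With the tax collected from suppliers, supply shifts: Qs = (P − 17) + 181.
New equilibrium: buyers pay $26.4, suppliers receive $9.4, Q = 190.4. (Wedge: Pb − Ps = 17.)
Quantity falls by |ΔQ| = |204 − 190.4| = 13.6.
DWL = ½ · t · |ΔQ| = ½ · 17 · 13.6 = $115.6.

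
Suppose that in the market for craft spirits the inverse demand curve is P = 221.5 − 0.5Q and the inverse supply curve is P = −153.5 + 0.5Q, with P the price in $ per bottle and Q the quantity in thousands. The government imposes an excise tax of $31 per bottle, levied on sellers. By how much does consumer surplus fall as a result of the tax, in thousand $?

Inverting to Q(P) form: Qd = 443 − 2P; Qs = 2P + 307.
Before the tax: set 443 − 2P = 2P + 307 → P* = $34, Q* = 375.
With the tax collected from sellers, supply shifts: Qs = 2(P − 31) + 307.
Solving gives Q = 344 with buyers paying $49.5 and sellers receiving $18.5 (the $31 wedge).
ΔCS is the trapezoid between Q = 344 and Q = 375 of height $15.5: ½ · (375 + 344) · 15.5 = $5572.25.

Consumer surplus falls by $5572.25 thousand.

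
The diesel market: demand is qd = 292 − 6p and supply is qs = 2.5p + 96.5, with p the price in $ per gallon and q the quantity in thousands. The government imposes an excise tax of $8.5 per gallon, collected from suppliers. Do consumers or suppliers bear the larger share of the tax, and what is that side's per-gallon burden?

Without the tax, 292 − 6p = 2.5p + 96.5 gives 8.5p = 195.5, so p* = $23 and q* = 154.
With the tax collected from suppliers, supply shifts: qs = 2.5(p − 8.5) + 96.5.
Solving gives q = 139 with consumers paying $25.5 and suppliers receiving $17 (the $8.5 wedge).
Per-gallon burden: consumers $2.5, suppliers $6.
Suppliers take the larger share because supply is less price-elastic here (demand slope 6 vs supply slope 2.5).
The less price-elastic side of the market bears the larger share of a per-unit tax.

Suppliers bear the larger share: $6 per gallon.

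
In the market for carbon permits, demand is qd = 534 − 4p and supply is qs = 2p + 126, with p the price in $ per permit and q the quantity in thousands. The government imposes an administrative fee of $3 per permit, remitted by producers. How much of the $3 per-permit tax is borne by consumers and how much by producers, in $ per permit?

Before the tax: set 534 − 4p = 2p + 126 → p* = $68, q* = 262.
With the tax collected from producers, supply shifts: qs = 2(p − 3) + 126.
Solving gives q = 258 with consumers paying $69 and producers receiving $66 (the $3 wedge).
Burden on consumers: $1; on producers: $2. (They sum to $3.)
The less price-elastic side of the market bears the larger share of a per-unit tax.

Consumers bear $1 per permit; producers bear $2 per permit.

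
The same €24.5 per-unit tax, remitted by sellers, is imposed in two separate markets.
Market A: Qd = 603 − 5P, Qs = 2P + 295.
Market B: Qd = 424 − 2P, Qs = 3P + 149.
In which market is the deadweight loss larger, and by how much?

Market A: pre-tax P* = €44, Q* = 383; post-tax Q = 348; deadweight loss = €428.75.
Market B: pre-tax P* = €55, Q* = 314; post-tax Q = 284.6; deadweight loss = €360.15.
Difference: €428.75 vs €360.15 → market A is larger by €68.6.

Market A, by €68.6.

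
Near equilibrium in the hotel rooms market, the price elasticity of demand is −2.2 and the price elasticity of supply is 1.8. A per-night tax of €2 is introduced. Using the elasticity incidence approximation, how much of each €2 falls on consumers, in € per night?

Incidence ratio: consumers' share ≈ εs / (εs + |εd|) = 1.8 / (1.8 + 2.2) = 0.45.
So consumers bear ≈ 0.45 × €2 = €0.9; sellers bear €1.1.

Consumers bear ≈ €0.9 per night.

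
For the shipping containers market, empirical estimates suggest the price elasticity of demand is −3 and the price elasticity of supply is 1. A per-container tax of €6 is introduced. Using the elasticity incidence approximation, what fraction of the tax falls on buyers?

Buyers' share ≈ 0.25.

Incidence ratio: buyers' share ≈ εs / (εs + |εd|) = 1 / (1 + 3) = 0.25.
Supply is the less elastic side, so buyers bear the smaller share.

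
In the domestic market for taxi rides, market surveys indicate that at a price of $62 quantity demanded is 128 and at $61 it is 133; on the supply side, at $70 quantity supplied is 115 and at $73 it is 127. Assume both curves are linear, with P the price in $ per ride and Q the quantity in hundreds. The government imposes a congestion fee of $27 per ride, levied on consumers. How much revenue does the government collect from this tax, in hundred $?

Demand slope: (133 − 128)/(61 − 62) = -5, so Qd = 438 − 5P.
Supply slope: (127 − 115)/(73 − 70) = 4, so Qs = 4P − 165.
Before the tax: set 438 − 5P = 4P − 165 → P* = $67, Q* = 103.
With the tax collected from consumers, demand (in seller-price terms) shifts: Qd = 438 − 5(P + 27).
Solving gives Q = 43 with consumers paying $79 and suppliers receiving $52 (the $27 wedge).
Revenue = t · Q = 27 · 43 = $1161.

Tax revenue = $1161 hundred.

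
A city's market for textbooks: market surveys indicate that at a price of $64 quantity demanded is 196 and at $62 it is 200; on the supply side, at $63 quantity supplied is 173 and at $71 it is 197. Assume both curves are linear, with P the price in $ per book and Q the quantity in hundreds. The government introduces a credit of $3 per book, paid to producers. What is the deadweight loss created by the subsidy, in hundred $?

Deadweight loss = $5.4 hundred.

Demand slope: (200 − 196)/(62 − 64) = -2, so Qd = 324 − 2P.
Supply slope: (197 − 173)/(71 − 63) = 3, so Qs = 3P − 16.
Before the subsidy: set 324 − 2P = 3P − 16 → P* = $68, Q* = 188.
With a per-unit subsidy paid to producers, each receives P + 3 per unit sold, so supply becomes Qs = 3(P + 3) − 16.
Solving gives Q = 191.6 with consumers paying $66.2 and producers receiving $69.2 (the $3 wedge).
Quantity rises by |ΔQ| = |188 − 191.6| = 3.6.
DWL = ½ · t · |ΔQ| = ½ · 3 · 3.6 = $5.4.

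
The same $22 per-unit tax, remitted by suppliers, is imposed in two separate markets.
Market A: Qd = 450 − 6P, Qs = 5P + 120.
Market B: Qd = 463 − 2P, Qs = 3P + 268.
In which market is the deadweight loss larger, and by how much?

Market A: pre-tax P* = $30, Q* = 270; post-tax Q = 210; deadweight loss = $660.
Market B: pre-tax P* = $39, Q* = 385; post-tax Q = 358.6; deadweight loss = $290.4.
Difference: $660 vs $290.4 → market A is larger by $369.6.

Market A, by $369.6.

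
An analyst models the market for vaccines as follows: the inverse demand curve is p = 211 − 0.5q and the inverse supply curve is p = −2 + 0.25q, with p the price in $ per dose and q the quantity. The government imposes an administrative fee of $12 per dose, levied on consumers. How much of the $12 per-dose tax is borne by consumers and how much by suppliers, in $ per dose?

Rewrite in direct form: qd = 422 − 2p and qs = 4p + 8.
Before the tax: set 422 − 2p = 4p + 8 → p* = $69, q* = 284.
With the tax collected from consumers, demand (in seller-price terms) shifts: qd = 422 − 2(p + 12).
New equilibrium: consumers pay $77, suppliers receive $65, q = 268. (Wedge: pb − ps = 12.)
Burden on consumers: $8; on suppliers: $4. (They sum to $12.)
The less price-elastic side of the market bears the larger share of a per-unit tax.

Consumers bear $8 per dose; suppliers bear $4 per dose.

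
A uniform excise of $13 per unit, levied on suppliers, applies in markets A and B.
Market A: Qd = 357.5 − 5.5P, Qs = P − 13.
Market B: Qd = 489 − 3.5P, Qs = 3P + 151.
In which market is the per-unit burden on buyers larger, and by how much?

Market B, by $4.

Market A: pre-tax P* = $57, Q* = 44; post-tax Q = 33; per-unit burden on buyers = $2.
Market B: pre-tax P* = $52, Q* = 307; post-tax Q = 286; per-unit burden on buyers = $6.
Difference: $2 vs $6 → market B is larger by $4.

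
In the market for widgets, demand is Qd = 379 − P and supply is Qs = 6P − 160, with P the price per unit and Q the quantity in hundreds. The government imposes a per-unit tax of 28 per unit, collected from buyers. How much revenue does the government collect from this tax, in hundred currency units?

Without the tax, 379 − P = 6P − 160 gives 7P = 539, so P* = 77 and Q* = 302.
With the tax collected from buyers, demand (in seller-price terms) shifts: Qd = 379 − (P + 28).
New equilibrium: buyers pay 101, sellers receive 73, Q = 278. (Wedge: Pb − Ps = 28.)
Revenue = t · Q = 28 · 278 = 7784.

Tax revenue = 7784 hundred.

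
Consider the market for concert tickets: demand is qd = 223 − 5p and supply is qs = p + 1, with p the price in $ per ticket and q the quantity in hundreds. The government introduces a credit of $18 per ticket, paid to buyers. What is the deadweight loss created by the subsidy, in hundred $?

Deadweight loss = $135 hundred.

Before the subsidy: set 223 − 5p = p + 1 → p* = $37, q* = 38.
With a per-unit subsidy paid to buyers, each effectively pays p − 18, so demand becomes qd = 223 − 5(p − 18).
Solving gives q = 53 with buyers paying $34 and suppliers receiving $52 (the $18 wedge).
Quantity rises by |ΔQ| = |38 − 53| = 15.
DWL = ½ · t · |ΔQ| = ½ · 18 · 15 = $135.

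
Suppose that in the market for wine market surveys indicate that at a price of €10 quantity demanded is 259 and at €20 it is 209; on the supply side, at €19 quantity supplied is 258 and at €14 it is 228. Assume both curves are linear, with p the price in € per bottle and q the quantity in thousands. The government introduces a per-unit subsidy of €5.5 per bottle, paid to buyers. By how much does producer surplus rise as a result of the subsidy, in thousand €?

Producer surplus rises by €603.75 thousand.

Demand slope: (209 − 259)/(20 − 10) = -5, so qd = 309 − 5p.
Supply slope: (228 − 258)/(14 − 19) = 6, so qs = 6p + 144.
Without the subsidy, 309 − 5p = 6p + 144 gives 11p = 165, so p* = €15 and q* = 234.
With a per-unit subsidy paid to buyers, each effectively pays p − 5.5, so demand becomes qd = 309 − 5(p − 5.5).
Solving gives q = 249 with buyers paying €12 and producers receiving €17.5 (the €5.5 wedge).
ΔPS is the trapezoid between Q = 249 and Q = 234 of height €2.5: ½ · (234 + 249) · 2.5 = €603.75.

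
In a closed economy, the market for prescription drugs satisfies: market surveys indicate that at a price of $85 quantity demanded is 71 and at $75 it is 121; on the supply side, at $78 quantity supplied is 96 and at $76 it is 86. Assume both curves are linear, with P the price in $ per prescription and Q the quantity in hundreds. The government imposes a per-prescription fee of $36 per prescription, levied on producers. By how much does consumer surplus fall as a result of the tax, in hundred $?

Demand slope: (121 − 71)/(75 − 85) = -5, so Qd = 496 − 5P.
Supply slope: (86 − 96)/(76 − 78) = 5, so Qs = 5P − 294.
Without the tax, 496 − 5P = 5P − 294 gives 10P = 790, so P* = $79 and Q* = 101.
With the tax collected from producers, supply shifts: Qs = 5(P − 36) − 294.
New equilibrium: consumers pay $97, producers receive $61, Q = 11. (Wedge: Pb − Ps = 36.)
ΔCS is the trapezoid between Q = 11 and Q = 101 of height $18: ½ · (101 + 11) · 18 = $1008.

Consumer surplus falls by $1008 hundred.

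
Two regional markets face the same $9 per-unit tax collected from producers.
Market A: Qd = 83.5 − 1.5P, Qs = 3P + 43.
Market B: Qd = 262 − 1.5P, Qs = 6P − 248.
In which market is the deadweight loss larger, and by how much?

Market A: pre-tax P* = $9, Q* = 70; post-tax Q = 61; deadweight loss = $40.5.
Market B: pre-tax P* = $68, Q* = 160; post-tax Q = 149.2; deadweight loss = $48.6.
Difference: $40.5 vs $48.6 → market B is larger by $8.1.

Market B, by $8.1.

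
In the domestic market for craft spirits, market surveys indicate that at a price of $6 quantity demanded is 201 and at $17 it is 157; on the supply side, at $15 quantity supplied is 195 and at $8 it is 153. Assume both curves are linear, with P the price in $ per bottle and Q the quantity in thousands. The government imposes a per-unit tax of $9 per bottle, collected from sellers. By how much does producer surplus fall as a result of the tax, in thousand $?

Demand slope: (157 − 201)/(17 − 6) = -4, so Qd = 225 − 4P.
Supply slope: (153 − 195)/(8 − 15) = 6, so Qs = 6P + 105.
Without the tax, 225 − 4P = 6P + 105 gives 10P = 120, so P* = $12 and Q* = 177.
With the tax collected from sellers, supply shifts: Qs = 6(P − 9) + 105.
New equilibrium: consumers pay $17.4, sellers receive $8.4, Q = 155.4. (Wedge: Pb − Ps = 9.)
ΔPS is the trapezoid between Q = 155.4 and Q = 177 of height $3.6: ½ · (177 + 155.4) · 3.6 = $598.32.

Producer surplus falls by $598.32 thousand.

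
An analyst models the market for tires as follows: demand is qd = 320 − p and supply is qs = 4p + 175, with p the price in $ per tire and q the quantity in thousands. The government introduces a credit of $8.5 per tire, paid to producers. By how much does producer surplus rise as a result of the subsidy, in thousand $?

Producer surplus rises by $500.48 thousand.

Before the subsidy: set 320 − p = 4p + 175 → p* = $29, q* = 291.
With a per-unit subsidy paid to producers, each receives p + 8.5 per unit sold, so supply becomes qs = 4(p + 8.5) + 175.
New equilibrium: consumers pay $22.2, producers receive $30.7, q = 297.8. (Wedge: pb − ps = −8.5.)
ΔPS is the trapezoid between Q = 297.8 and Q = 291 of height $1.7: ½ · (291 + 297.8) · 1.7 = $500.48.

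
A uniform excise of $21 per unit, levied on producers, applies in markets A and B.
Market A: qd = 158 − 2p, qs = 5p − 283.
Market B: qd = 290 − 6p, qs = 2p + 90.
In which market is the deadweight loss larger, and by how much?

Market A: pre-tax p* = $63, q* = 32; post-tax q = 2; deadweight loss = $315.
Market B: pre-tax p* = $25, q* = 140; post-tax q = 108.5; deadweight loss = $330.75.
Difference: $315 vs $330.75 → market B is larger by $15.75.

Market B, by $15.75.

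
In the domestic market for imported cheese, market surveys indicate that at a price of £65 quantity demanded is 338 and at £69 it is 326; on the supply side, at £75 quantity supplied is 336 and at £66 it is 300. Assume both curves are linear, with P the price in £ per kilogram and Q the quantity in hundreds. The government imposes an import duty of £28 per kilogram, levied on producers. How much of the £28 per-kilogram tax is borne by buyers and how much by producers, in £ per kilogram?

Demand slope: (326 − 338)/(69 − 65) = -3, so Qd = 533 − 3P.
Supply slope: (300 − 336)/(66 − 75) = 4, so Qs = 4P + 36.
Before the tax: set 533 − 3P = 4P + 36 → P* = £71, Q* = 320.
With the tax collected from producers, supply shifts: Qs = 4(P − 28) + 36.
New equilibrium: buyers pay £87, producers receive £59, Q = 272. (Wedge: Pb − Ps = 28.)
Burden on buyers: £16; on producers: £12. (They sum to £28.)

Buyers bear £16 per kilogram; producers bear £12 per kilogram.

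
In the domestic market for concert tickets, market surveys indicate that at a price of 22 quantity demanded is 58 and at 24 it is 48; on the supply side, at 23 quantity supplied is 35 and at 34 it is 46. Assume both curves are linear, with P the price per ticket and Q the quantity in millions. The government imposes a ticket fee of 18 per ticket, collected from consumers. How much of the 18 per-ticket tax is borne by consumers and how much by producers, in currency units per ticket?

Consumers bear 3 per ticket; producers bear 15 per ticket.

Demand slope: (48 − 58)/(24 − 22) = -5, so Qd = 168 − 5P.
Supply slope: (46 − 35)/(34 − 23) = 1, so Qs = P + 12.
Without the tax, 168 − 5P = P + 12 gives 6P = 156, so P* = 26 and Q* = 38.
With the tax collected from consumers, demand (in seller-price terms) shifts: Qd = 168 − 5(P + 18).
Solving gives Q = 23 with consumers paying 29 and producers receiving 11 (the 18 wedge).
Burden on consumers: 3; on producers: 15. (They sum to 18.)
The less price-elastic side of the market bears the larger share of a per-unit tax.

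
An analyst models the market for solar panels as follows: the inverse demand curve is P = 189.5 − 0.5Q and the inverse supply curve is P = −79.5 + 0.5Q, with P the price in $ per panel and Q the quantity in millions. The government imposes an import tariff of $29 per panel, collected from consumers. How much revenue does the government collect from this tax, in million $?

Tax revenue = $6960 million.

Inverting to Q(P) form: Qd = 379 − 2P; Qs = 2P + 159.
Without the tax, 379 − 2P = 2P + 159 gives 4P = 220, so P* = $55 and Q* = 269.
With the tax collected from consumers, demand (in seller-price terms) shifts: Qd = 379 − 2(P + 29).
New equilibrium: consumers pay $69.5, suppliers receive $40.5, Q = 240. (Wedge: Pb − Ps = 29.)
Revenue = t · Q = 29 · 240 = $6960.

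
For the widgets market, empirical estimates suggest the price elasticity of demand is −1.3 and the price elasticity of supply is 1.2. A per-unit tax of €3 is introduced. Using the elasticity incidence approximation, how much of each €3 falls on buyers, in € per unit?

Buyers bear ≈ €1.44 per unit.

Incidence ratio: buyers' share ≈ εs / (εs + |εd|) = 1.2 / (1.2 + 1.3) = 0.48.
So buyers bear ≈ 0.48 × €3 = €1.44; producers bear €1.56.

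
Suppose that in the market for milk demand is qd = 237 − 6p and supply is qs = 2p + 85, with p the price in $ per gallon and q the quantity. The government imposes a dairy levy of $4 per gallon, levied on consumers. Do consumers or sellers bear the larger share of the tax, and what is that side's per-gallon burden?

Sellers bear the larger share: $3 per gallon.

Before the tax: set 237 − 6p = 2p + 85 → p* = $19, q* = 123.
With the tax collected from consumers, demand (in seller-price terms) shifts: qd = 237 − 6(p + 4).
Solving gives q = 117 with consumers paying $20 and sellers receiving $16 (the $4 wedge).
Per-gallon burden: consumers $1, sellers $3.
Sellers take the larger share because supply is less price-elastic here (demand slope 6 vs supply slope 2).
The less price-elastic side of the market bears the larger share of a per-unit tax.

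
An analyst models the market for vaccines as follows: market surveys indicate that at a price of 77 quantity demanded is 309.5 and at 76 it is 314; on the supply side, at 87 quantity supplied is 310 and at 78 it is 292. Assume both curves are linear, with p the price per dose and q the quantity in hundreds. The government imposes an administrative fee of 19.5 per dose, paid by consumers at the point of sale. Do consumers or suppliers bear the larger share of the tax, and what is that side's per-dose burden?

Demand slope: (314 − 309.5)/(76 − 77) = -4.5, so qd = 656 − 4.5p.
Supply slope: (292 − 310)/(78 − 87) = 2, so qs = 2p + 136.
Before the tax: set 656 − 4.5p = 2p + 136 → p* = 80, q* = 296.
With the tax collected from consumers, demand (in seller-price terms) shifts: qd = 656 − 4.5(p + 19.5).
Solving gives q = 269 with consumers paying 86 and suppliers receiving 66.5 (the 19.5 wedge).
Per-dose burden: consumers 6, suppliers 13.5.
Suppliers take the larger share because supply is less price-elastic here (demand slope 4.5 vs supply slope 2).
The less price-elastic side of the market bears the larger share of a per-unit tax.

Suppliers bear the larger share: 13.5 per dose.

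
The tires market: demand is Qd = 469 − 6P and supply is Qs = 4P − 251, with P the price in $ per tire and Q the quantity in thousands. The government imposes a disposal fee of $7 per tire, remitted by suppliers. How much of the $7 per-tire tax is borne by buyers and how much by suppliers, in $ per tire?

Buyers bear $2.8 per tire; suppliers bear $4.2 per tire.

Without the tax, 469 − 6P = 4P − 251 gives 10P = 720, so P* = $72 and Q* = 37.
With the tax collected from suppliers, supply shifts: Qs = 4(P − 7) − 251.
Solving gives Q = 20.2 with buyers paying $74.8 and suppliers receiving $67.8 (the $7 wedge).
Burden on buyers: $2.8; on suppliers: $4.2. (They sum to $7.)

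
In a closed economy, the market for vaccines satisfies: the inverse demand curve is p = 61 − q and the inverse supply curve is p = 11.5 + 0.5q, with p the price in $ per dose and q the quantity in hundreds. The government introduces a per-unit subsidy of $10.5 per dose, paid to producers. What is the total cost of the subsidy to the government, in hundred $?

Government outlay = $420 hundred.

Rewrite in direct form: qd = 61 − p and qs = 2p − 23.
Before the subsidy: set 61 − p = 2p − 23 → p* = $28, q* = 33.
With a per-unit subsidy paid to producers, each receives p + 10.5 per unit sold, so supply becomes qs = 2(p + 10.5) − 23.
Solving gives q = 40 with consumers paying $21 and producers receiving $31.5 (the $10.5 wedge).
Outlay = t · Q = 10.5 · 40 = $420.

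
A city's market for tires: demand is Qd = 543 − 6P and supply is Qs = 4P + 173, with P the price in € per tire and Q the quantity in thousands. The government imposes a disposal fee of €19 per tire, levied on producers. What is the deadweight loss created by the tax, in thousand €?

Before the tax: set 543 − 6P = 4P + 173 → P* = €37, Q* = 321.
With the tax collected from producers, supply shifts: Qs = 4(P − 19) + 173.
New equilibrium: consumers pay €44.6, producers receive €25.6, Q = 275.4. (Wedge: Pb − Ps = 19.)
Quantity falls by |ΔQ| = |321 − 275.4| = 45.6.
DWL = ½ · t · |ΔQ| = ½ · 19 · 45.6 = €433.2.

Deadweight loss = €433.2 thousand.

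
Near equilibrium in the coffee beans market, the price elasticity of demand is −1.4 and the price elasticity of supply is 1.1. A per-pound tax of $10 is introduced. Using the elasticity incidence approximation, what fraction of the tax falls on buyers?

Buyers' share ≈ 0.44.

Incidence ratio: buyers' share ≈ εs / (εs + |εd|) = 1.1 / (1.1 + 1.4) = 0.44.
Supply is the less elastic side, so buyers bear the smaller share.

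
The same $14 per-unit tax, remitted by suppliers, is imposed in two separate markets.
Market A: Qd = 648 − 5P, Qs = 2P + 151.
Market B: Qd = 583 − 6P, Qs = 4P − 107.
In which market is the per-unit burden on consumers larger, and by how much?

Market A: pre-tax P* = $71, Q* = 293; post-tax Q = 273; per-unit burden on consumers = $4.
Market B: pre-tax P* = $69, Q* = 169; post-tax Q = 135.4; per-unit burden on consumers = $5.6.
Difference: $4 vs $5.6 → market B is larger by $1.6.

Market B, by $1.6.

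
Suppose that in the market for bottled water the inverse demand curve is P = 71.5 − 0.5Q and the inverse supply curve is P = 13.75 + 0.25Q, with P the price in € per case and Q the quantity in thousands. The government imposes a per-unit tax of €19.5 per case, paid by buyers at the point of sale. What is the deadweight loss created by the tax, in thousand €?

Rewrite in direct form: Qd = 143 − 2P and Qs = 4P − 55.
Before the tax: set 143 − 2P = 4P − 55 → P* = €33, Q* = 77.
With the tax collected from buyers, demand (in seller-price terms) shifts: Qd = 143 − 2(P + 19.5).
Solving gives Q = 51 with buyers paying €46 and producers receiving €26.5 (the €19.5 wedge).
Quantity falls by |ΔQ| = |77 − 51| = 26.
DWL = ½ · t · |ΔQ| = ½ · 19.5 · 26 = €253.5.

Deadweight loss = €253.5 thousand.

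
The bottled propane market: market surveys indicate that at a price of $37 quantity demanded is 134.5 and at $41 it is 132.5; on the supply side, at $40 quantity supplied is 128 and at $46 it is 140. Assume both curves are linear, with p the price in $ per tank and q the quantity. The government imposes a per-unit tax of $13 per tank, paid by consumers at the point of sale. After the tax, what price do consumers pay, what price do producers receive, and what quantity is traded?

Consumers pay $52.4; producers receive $39.4; quantity = 126.8.

Demand slope: (132.5 − 134.5)/(41 − 37) = -0.5, so qd = 153 − 0.5p.
Supply slope: (140 − 128)/(46 − 40) = 2, so qs = 2p + 48.
Without the tax, 153 − 0.5p = 2p + 48 gives 2.5p = 105, so p* = $42 and q* = 132.
With the tax collected from consumers, demand (in seller-price terms) shifts: qd = 153 − 0.5(p + 13).
New equilibrium: consumers pay $52.4, producers receive $39.4, q = 126.8. (Wedge: pb − ps = 13.)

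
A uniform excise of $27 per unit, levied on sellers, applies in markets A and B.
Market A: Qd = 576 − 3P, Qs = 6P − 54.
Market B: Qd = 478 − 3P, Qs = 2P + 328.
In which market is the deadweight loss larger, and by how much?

Market A: pre-tax P* = $70, Q* = 366; post-tax Q = 312; deadweight loss = $729.
Market B: pre-tax P* = $30, Q* = 388; post-tax Q = 355.6; deadweight loss = $437.4.
Difference: $729 vs $437.4 → market A is larger by $291.6.

Market A, by $291.6.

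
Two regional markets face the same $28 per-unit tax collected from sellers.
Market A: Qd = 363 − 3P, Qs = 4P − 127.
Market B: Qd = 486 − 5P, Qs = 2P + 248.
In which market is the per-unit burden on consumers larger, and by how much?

Market A: pre-tax P* = $70, Q* = 153; post-tax Q = 105; per-unit burden on consumers = $16.
Market B: pre-tax P* = $34, Q* = 316; post-tax Q = 276; per-unit burden on consumers = $8.
Difference: $16 vs $8 → market A is larger by $8.

Market A, by $8.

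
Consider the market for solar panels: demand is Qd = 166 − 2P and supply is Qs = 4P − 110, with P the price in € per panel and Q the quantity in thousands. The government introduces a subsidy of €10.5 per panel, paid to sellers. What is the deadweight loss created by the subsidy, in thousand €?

Deadweight loss = €73.5 thousand.

Without the subsidy, 166 − 2P = 4P − 110 gives 6P = 276, so P* = €46 and Q* = 74.
With a per-unit subsidy paid to sellers, each receives P + 10.5 per unit sold, so supply becomes Qs = 4(P + 10.5) − 110.
New equilibrium: consumers pay €39, sellers receive €49.5, Q = 88. (Wedge: Pb − Ps = −10.5.)
Quantity rises by |ΔQ| = |74 − 88| = 14.
DWL = ½ · t · |ΔQ| = ½ · 10.5 · 14 = €73.5.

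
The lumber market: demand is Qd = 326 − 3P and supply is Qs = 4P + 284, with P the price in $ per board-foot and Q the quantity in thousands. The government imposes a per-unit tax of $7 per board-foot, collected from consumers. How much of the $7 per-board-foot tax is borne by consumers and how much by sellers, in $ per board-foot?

Without the tax, 326 − 3P = 4P + 284 gives 7P = 42, so P* = $6 and Q* = 308.
With the tax collected from consumers, demand (in seller-price terms) shifts: Qd = 326 − 3(P + 7).
Solving gives Q = 296 with consumers paying $10 and sellers receiving $3 (the $7 wedge).
Burden on consumers: $4; on sellers: $3. (They sum to $7.)

Consumers bear $4 per board-foot; sellers bear $3 per board-foot.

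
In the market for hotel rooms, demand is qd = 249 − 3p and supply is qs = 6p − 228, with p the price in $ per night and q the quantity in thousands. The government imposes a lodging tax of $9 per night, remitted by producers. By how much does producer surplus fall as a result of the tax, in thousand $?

Producer surplus falls by $243 thousand.

Without the tax, 249 − 3p = 6p − 228 gives 9p = 477, so p* = $53 and q* = 90.
With the tax collected from producers, supply shifts: qs = 6(p − 9) − 228.
New equilibrium: buyers pay $59, producers receive $50, q = 72. (Wedge: pb − ps = 9.)
ΔPS is the trapezoid between Q = 72 and Q = 90 of height $3: ½ · (90 + 72) · 3 = $243.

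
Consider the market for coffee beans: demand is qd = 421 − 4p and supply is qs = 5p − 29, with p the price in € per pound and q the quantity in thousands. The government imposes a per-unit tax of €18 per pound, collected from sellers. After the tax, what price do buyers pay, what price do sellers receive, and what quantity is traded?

Buyers pay €60; sellers receive €42; quantity = 181.

Before the tax: set 421 − 4p = 5p − 29 → p* = €50, q* = 221.
With the tax collected from sellers, supply shifts: qs = 5(p − 18) − 29.
Solving gives q = 181 with buyers paying €60 and sellers receiving €42 (the €18 wedge).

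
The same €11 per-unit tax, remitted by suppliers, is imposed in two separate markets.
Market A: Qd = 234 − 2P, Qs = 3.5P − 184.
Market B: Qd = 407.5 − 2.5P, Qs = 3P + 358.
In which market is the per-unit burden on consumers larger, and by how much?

Market A, by €1.

Market A: pre-tax P* = €76, Q* = 82; post-tax Q = 68; per-unit burden on consumers = €7.
Market B: pre-tax P* = €9, Q* = 385; post-tax Q = 370; per-unit burden on consumers = €6.
Difference: €7 vs €6 → market A is larger by €1.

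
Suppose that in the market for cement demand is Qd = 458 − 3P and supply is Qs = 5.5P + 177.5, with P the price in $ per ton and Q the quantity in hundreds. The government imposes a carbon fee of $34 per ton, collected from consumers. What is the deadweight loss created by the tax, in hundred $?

Before the tax: set 458 − 3P = 5.5P + 177.5 → P* = $33, Q* = 359.
With the tax collected from consumers, demand (in seller-price terms) shifts: Qd = 458 − 3(P + 34).
New equilibrium: consumers pay $55, producers receive $21, Q = 293. (Wedge: Pb − Ps = 34.)
Quantity falls by |ΔQ| = |359 − 293| = 66.
DWL = ½ · t · |ΔQ| = ½ · 34 · 66 = $1122.

Deadweight loss = $1122 hundred.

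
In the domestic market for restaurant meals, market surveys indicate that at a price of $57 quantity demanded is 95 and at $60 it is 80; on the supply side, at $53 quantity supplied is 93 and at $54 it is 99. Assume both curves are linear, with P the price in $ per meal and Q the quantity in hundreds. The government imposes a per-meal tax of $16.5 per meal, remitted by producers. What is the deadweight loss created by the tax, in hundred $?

Demand slope: (80 − 95)/(60 − 57) = -5, so Qd = 380 − 5P.
Supply slope: (99 − 93)/(54 − 53) = 6, so Qs = 6P − 225.
Before the tax: set 380 − 5P = 6P − 225 → P* = $55, Q* = 105.
With the tax collected from producers, supply shifts: Qs = 6(P − 16.5) − 225.
New equilibrium: consumers pay $64, producers receive $47.5, Q = 60. (Wedge: Pb − Ps = 16.5.)
Quantity falls by |ΔQ| = |105 − 60| = 45.
DWL = ½ · t · |ΔQ| = ½ · 16.5 · 45 = $371.25.

Deadweight loss = $371.25 hundred.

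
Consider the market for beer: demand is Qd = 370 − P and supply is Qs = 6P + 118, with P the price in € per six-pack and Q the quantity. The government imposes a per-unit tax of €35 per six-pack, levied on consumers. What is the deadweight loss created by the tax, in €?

Deadweight loss = €525.

Before the tax: set 370 − P = 6P + 118 → P* = €36, Q* = 334.
With the tax collected from consumers, demand (in seller-price terms) shifts: Qd = 370 − (P + 35).
Solving gives Q = 304 with consumers paying €66 and suppliers receiving €31 (the €35 wedge).
Quantity falls by |ΔQ| = |334 − 304| = 30.
DWL = ½ · t · |ΔQ| = ½ · 35 · 30 = €525.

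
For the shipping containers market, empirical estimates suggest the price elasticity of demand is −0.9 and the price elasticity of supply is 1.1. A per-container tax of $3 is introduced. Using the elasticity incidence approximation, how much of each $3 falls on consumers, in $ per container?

Incidence ratio: consumers' share ≈ εs / (εs + |εd|) = 1.1 / (1.1 + 0.9) = 0.55.
So consumers bear ≈ 0.55 × $3 = $1.65; producers bear $1.35.

Consumers bear ≈ $1.65 per container.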